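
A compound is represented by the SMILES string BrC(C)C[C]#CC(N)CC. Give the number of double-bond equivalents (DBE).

2

Molecular formula: C8H14BrN.
DoU = (2C + 2 + N − H − X) / 2, where X is the halogen count and O/S are ignored.
    = (2·8 + 2 + 1 − 14 − 1) / 2 = 4 / 2 = 2.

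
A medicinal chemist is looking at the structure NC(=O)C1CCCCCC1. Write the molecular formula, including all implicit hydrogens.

Walk through each heavy atom and fill implicit hydrogens from standard valence (C 4, N 3, O 2, S 2, halogen 1):
  atom 1: N, bond orders sum to 1 (valence 3) → 2 H
  atom 2: C, bond orders sum to 4 (valence 4) → 0 H
  atom 3: O, bond orders sum to 2 (valence 2) → 0 H
  atom 4: C, bond orders sum to 3 (valence 4) → 1 H
  atom 5: C, bond orders sum to 2 (valence 4) → 2 H
  atom 6: C, bond orders sum to 2 (valence 4) → 2 H
  atom 7: C, bond orders sum to 2 (valence 4) → 2 H
  atom 8: C, bond orders sum to 2 (valence 4) → 2 H
  atom 9: C, bond orders sum to 2 (valence 4) → 2 H
  atom 10: C, bond orders sum to 2 (valence 4) → 2 H
Totals → C:8, H:15, N:1, O:1.

C8H15NO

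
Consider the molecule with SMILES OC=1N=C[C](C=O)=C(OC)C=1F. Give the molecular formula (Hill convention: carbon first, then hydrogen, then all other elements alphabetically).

C7H6FNO3

Walk through each heavy atom and fill implicit hydrogens from standard valence (C 4, N 3, O 2, S 2, halogen 1):
  atom 1: O, bond orders sum to 1 (valence 2) → 1 H
  atom 2: C, bond orders sum to 4 (valence 4) → 0 H
  atom 3: N, bond orders sum to 3 (valence 3) → 0 H
  atom 4: C, bond orders sum to 3 (valence 4) → 1 H
  atom 5: C with explicit H count 0
  atom 6: C, bond orders sum to 3 (valence 4) → 1 H
  atom 7: O, bond orders sum to 2 (valence 2) → 0 H
  atom 8: C, bond orders sum to 4 (valence 4) → 0 H
  atom 9: O, bond orders sum to 2 (valence 2) → 0 H
  atom 10: C, bond orders sum to 1 (valence 4) → 3 H
  atom 11: C, bond orders sum to 4 (valence 4) → 0 H
  atom 12: F (halogen, monovalent) → 0 H
Totals → C:7, H:6, F:1, N:1, O:3.
In Hill order: C7H6FNO3.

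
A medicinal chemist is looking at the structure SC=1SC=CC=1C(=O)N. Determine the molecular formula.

Walk through each heavy atom and fill implicit hydrogens from standard valence (C 4, N 3, O 2, S 2, halogen 1):
  atom 1: S, bond orders sum to 1 (valence 2) → 1 H
  atom 2: C, bond orders sum to 4 (valence 4) → 0 H
  atom 3: S, bond orders sum to 2 (valence 2) → 0 H
  atom 4: C, bond orders sum to 3 (valence 4) → 1 H
  atom 5: C, bond orders sum to 3 (valence 4) → 1 H
  atom 6: C, bond orders sum to 4 (valence 4) → 0 H
  atom 7: C, bond orders sum to 4 (valence 4) → 0 H
  atom 8: O, bond orders sum to 2 (valence 2) → 0 H
  atom 9: N, bond orders sum to 1 (valence 3) → 2 H
Totals → C:5, H:5, N:1, O:1, S:2.
In Hill order: C5H5NOS2.

C5H5NOS2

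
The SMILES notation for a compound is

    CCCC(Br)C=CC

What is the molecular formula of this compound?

C7H13Br

Walk through each heavy atom and fill implicit hydrogens from standard valence (C 4, N 3, O 2, S 2, halogen 1):
  atom 1: C, bond orders sum to 1 (valence 4) → 3 H
  atom 2: C, bond orders sum to 2 (valence 4) → 2 H
  atom 3: C, bond orders sum to 2 (valence 4) → 2 H
  atom 4: C, bond orders sum to 3 (valence 4) → 1 H
  atom 5: Br (halogen, monovalent) → 0 H
  atom 6: C, bond orders sum to 3 (valence 4) → 1 H
  atom 7: C, bond orders sum to 3 (valence 4) → 1 H
  atom 8: C, bond orders sum to 1 (valence 4) → 3 H
Totals → C:7, H:13, Br:1.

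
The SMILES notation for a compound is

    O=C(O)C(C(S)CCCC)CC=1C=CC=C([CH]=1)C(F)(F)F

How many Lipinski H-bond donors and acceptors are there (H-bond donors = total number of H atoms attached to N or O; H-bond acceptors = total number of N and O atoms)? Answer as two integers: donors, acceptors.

1, 2

Donors: find every N or O and count the H atoms it carries.
  atom 1 (O): bond orders sum to 2 → 0 H
  atom 3 (O): bond orders sum to 1 → 1 H
Lipinski HBD = 1.
Acceptors: N atoms = 0, O atoms = 2 → HBA = 2.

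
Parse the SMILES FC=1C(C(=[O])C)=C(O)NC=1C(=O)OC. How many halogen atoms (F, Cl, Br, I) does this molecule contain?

1

Halogen atoms appear at heavy-atom position 1 (1×F).
Other groups present: 1 ester, 1 hydroxyl, 1 ketone.
Halogen count: 1.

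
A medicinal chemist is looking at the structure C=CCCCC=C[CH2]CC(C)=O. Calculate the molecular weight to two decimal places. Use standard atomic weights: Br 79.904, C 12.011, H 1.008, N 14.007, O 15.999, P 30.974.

166.26 g/mol

First, the molecular formula is C11H18O (counting implicit H from valence).
  C: 11 × 12.011 = 132.121
  H: 18 × 1.008 = 18.144
  O: 1 × 15.999 = 15.999
Sum: 11×12.011 + 18×1.008 + 1×15.999 = 166.264 → 166.26 g/mol.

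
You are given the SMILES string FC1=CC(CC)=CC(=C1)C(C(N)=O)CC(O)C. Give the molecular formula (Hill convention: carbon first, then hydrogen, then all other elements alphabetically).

Walk through each heavy atom and fill implicit hydrogens from standard valence (C 4, N 3, O 2, S 2, halogen 1):
  atom 1: F (halogen, monovalent) → 0 H
  atom 2: C, bond orders sum to 4 (valence 4) → 0 H
  atom 3: C, bond orders sum to 3 (valence 4) → 1 H
  atom 4: C, bond orders sum to 4 (valence 4) → 0 H
  atom 5: C, bond orders sum to 2 (valence 4) → 2 H
  atom 6: C, bond orders sum to 1 (valence 4) → 3 H
  atom 7: C, bond orders sum to 3 (valence 4) → 1 H
  atom 8: C, bond orders sum to 4 (valence 4) → 0 H
  atom 9: C, bond orders sum to 3 (valence 4) → 1 H
  atom 10: C, bond orders sum to 3 (valence 4) → 1 H
  atom 11: C, bond orders sum to 4 (valence 4) → 0 H
  atom 12: N, bond orders sum to 1 (valence 3) → 2 H
  atom 13: O, bond orders sum to 2 (valence 2) → 0 H
  atom 14: C, bond orders sum to 2 (valence 4) → 2 H
  atom 15: C, bond orders sum to 3 (valence 4) → 1 H
  atom 16: O, bond orders sum to 1 (valence 2) → 1 H
  atom 17: C, bond orders sum to 1 (valence 4) → 3 H
Totals → C:13, H:18, F:1, N:1, O:2.

C13H18FNO2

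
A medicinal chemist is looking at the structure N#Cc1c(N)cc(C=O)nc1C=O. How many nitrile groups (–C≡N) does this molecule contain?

The nitrile motif appears at heavy-atom position 2 in the SMILES.
Other groups present: 2 aldehyde, 1 primary amine.
Nitrile count: 1.

1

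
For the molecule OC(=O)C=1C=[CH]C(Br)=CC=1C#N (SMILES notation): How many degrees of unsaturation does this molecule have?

Molecular formula: C8H4BrNO2.
DoU = (2C + 2 + N − H − X) / 2, where X is the halogen count and O/S are ignored.
    = (2·8 + 2 + 1 − 4 − 1) / 2 = 14 / 2 = 7.

7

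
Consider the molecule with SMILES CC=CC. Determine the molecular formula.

Walk through each heavy atom and fill implicit hydrogens from standard valence (C 4, N 3, O 2, S 2, halogen 1):
  atom 1: C, bond orders sum to 1 (valence 4) → 3 H
  atom 2: C, bond orders sum to 3 (valence 4) → 1 H
  atom 3: C, bond orders sum to 3 (valence 4) → 1 H
  atom 4: C, bond orders sum to 1 (valence 4) → 3 H
Totals → C:4, H:8.

C4H8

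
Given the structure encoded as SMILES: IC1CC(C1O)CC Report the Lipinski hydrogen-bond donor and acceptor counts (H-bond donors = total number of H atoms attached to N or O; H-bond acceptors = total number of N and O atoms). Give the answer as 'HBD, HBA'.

Donors: find every N or O and count the H atoms it carries.
  atom 6 (O): bond orders sum to 1 → 1 H
Lipinski HBD = 1.
Acceptors: N atoms = 0, O atoms = 1 → HBA = 1.

1, 1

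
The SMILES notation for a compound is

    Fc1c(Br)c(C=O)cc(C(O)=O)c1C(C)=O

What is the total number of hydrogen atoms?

6

Walk through each heavy atom and fill implicit hydrogens from standard valence (C 4, N 3, O 2, S 2, halogen 1); for lowercase aromatic atoms, an aromatic c carries 1 H when it has two neighbours and 0 H with three, and aromatic n carries 0 H:
  atom 1: F (halogen, monovalent) → 0 H
  atom 2: aromatic c, 3 neighbours → 0 H
  atom 3: aromatic c, 3 neighbours → 0 H
  atom 4: Br (halogen, monovalent) → 0 H
  atom 5: aromatic c, 3 neighbours → 0 H
  atom 6: C, bond orders sum to 3 (valence 4) → 1 H
  atom 7: O, bond orders sum to 2 (valence 2) → 0 H
  atom 8: aromatic c, 2 neighbours → 1 H
  atom 9: aromatic c, 3 neighbours → 0 H
  atom 10: C, bond orders sum to 4 (valence 4) → 0 H
  atom 11: O, bond orders sum to 1 (valence 2) → 1 H
  atom 12: O, bond orders sum to 2 (valence 2) → 0 H
  atom 13: aromatic c, 3 neighbours → 0 H
  atom 14: C, bond orders sum to 4 (valence 4) → 0 H
  atom 15: C, bond orders sum to 1 (valence 4) → 3 H
  atom 16: O, bond orders sum to 2 (valence 2) → 0 H
Total hydrogens: 6.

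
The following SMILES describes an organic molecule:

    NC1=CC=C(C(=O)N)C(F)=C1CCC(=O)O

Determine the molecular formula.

Walk through each heavy atom and fill implicit hydrogens from standard valence (C 4, N 3, O 2, S 2, halogen 1):
  atom 1: N, bond orders sum to 1 (valence 3) → 2 H
  atom 2: C, bond orders sum to 4 (valence 4) → 0 H
  atom 3: C, bond orders sum to 3 (valence 4) → 1 H
  atom 4: C, bond orders sum to 3 (valence 4) → 1 H
  atom 5: C, bond orders sum to 4 (valence 4) → 0 H
  atom 6: C, bond orders sum to 4 (valence 4) → 0 H
  atom 7: O, bond orders sum to 2 (valence 2) → 0 H
  atom 8: N, bond orders sum to 1 (valence 3) → 2 H
  atom 9: C, bond orders sum to 4 (valence 4) → 0 H
  atom 10: F (halogen, monovalent) → 0 H
  atom 11: C, bond orders sum to 4 (valence 4) → 0 H
  atom 12: C, bond orders sum to 2 (valence 4) → 2 H
  atom 13: C, bond orders sum to 2 (valence 4) → 2 H
  atom 14: C, bond orders sum to 4 (valence 4) → 0 H
  atom 15: O, bond orders sum to 2 (valence 2) → 0 H
  atom 16: O, bond orders sum to 1 (valence 2) → 1 H
Totals → C:10, H:11, F:1, N:2, O:3.
In Hill order: C10H11FN2O3.

C10H11FN2O3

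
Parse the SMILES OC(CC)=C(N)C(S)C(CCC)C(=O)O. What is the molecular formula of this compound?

C10H19NO3S

Walk through each heavy atom and fill implicit hydrogens from standard valence (C 4, N 3, O 2, S 2, halogen 1):
  atom 1: O, bond orders sum to 1 (valence 2) → 1 H
  atom 2: C, bond orders sum to 4 (valence 4) → 0 H
  atom 3: C, bond orders sum to 2 (valence 4) → 2 H
  atom 4: C, bond orders sum to 1 (valence 4) → 3 H
  atom 5: C, bond orders sum to 4 (valence 4) → 0 H
  atom 6: N, bond orders sum to 1 (valence 3) → 2 H
  atom 7: C, bond orders sum to 3 (valence 4) → 1 H
  atom 8: S, bond orders sum to 1 (valence 2) → 1 H
  atom 9: C, bond orders sum to 3 (valence 4) → 1 H
  atom 10: C, bond orders sum to 2 (valence 4) → 2 H
  atom 11: C, bond orders sum to 2 (valence 4) → 2 H
  atom 12: C, bond orders sum to 1 (valence 4) → 3 H
  atom 13: C, bond orders sum to 4 (valence 4) → 0 H
  atom 14: O, bond orders sum to 2 (valence 2) → 0 H
  atom 15: O, bond orders sum to 1 (valence 2) → 1 H
Totals → C:10, H:19, N:1, O:3, S:1.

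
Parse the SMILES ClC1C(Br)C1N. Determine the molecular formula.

Walk through each heavy atom and fill implicit hydrogens from standard valence (C 4, N 3, O 2, S 2, halogen 1):
  atom 1: Cl (halogen, monovalent) → 0 H
  atom 2: C, bond orders sum to 3 (valence 4) → 1 H
  atom 3: C, bond orders sum to 3 (valence 4) → 1 H
  atom 4: Br (halogen, monovalent) → 0 H
  atom 5: C, bond orders sum to 3 (valence 4) → 1 H
  atom 6: N, bond orders sum to 1 (valence 3) → 2 H
Totals → C:3, H:5, Br:1, Cl:1, N:1.

C3H5BrClN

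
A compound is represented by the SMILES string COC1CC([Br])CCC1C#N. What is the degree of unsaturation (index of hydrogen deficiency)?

3

Degree of unsaturation = (number of rings) + (number of π bonds).
Ring closures in the SMILES: 1.
π bonds: 1 triple bond (each 2 DoU) → 2 DoU from unsaturation.
Total DoU = 1 + 2 = 3.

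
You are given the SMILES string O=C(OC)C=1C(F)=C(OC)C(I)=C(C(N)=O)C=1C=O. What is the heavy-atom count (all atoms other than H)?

Every atom symbol written in the SMILES (organic subset) is one heavy atom; implicit H are not written.
Heavy atoms by element → C:11, F:1, I:1, N:1, O:5.
Total: 19.

19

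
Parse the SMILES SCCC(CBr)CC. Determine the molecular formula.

C6H13BrS

Walk through each heavy atom and fill implicit hydrogens from standard valence (C 4, N 3, O 2, S 2, halogen 1):
  atom 1: S, bond orders sum to 1 (valence 2) → 1 H
  atom 2: C, bond orders sum to 2 (valence 4) → 2 H
  atom 3: C, bond orders sum to 2 (valence 4) → 2 H
  atom 4: C, bond orders sum to 3 (valence 4) → 1 H
  atom 5: C, bond orders sum to 2 (valence 4) → 2 H
  atom 6: Br (halogen, monovalent) → 0 H
  atom 7: C, bond orders sum to 2 (valence 4) → 2 H
  atom 8: C, bond orders sum to 1 (valence 4) → 3 H
Totals → C:6, H:13, Br:1, S:1.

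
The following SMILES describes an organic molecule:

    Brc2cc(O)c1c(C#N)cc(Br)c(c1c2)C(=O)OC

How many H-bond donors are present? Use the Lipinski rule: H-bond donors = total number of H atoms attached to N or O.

1

Donors: find every N or O and count the H atoms it carries.
  atom 5 (O): bond orders sum to 1 → 1 H
  atom 9 (N): bond orders sum to 3 → 0 H
  atom 17 (O): bond orders sum to 2 → 0 H
  atom 18 (O): bond orders sum to 2 → 0 H
Lipinski HBD = 1.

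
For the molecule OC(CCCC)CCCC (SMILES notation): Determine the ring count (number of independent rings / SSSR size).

In SMILES, each pair of matching ring-closure digits denotes one ring-closing bond; the number of such bonds equals the number of independent rings.
Ring-closure bonds here: 0.

0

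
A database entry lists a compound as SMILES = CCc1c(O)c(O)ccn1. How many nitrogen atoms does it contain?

1

Scan the SMILES for N atoms (remember two-letter symbols like Cl and Br are single atoms).
Nitrogen count: 1.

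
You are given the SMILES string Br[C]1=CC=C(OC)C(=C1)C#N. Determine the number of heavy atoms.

11

Every atom symbol written in the SMILES (organic subset) is one heavy atom; implicit H are not written.
Heavy atoms by element → Br:1, C:8, N:1, O:1.
Total: 11.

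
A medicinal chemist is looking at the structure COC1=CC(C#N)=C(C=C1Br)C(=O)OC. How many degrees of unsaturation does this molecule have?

7

Molecular formula: C10H8BrNO3.
DoU = (2C + 2 + N − H − X) / 2, where X is the halogen count and O/S are ignored.
    = (2·10 + 2 + 1 − 8 − 1) / 2 = 14 / 2 = 7.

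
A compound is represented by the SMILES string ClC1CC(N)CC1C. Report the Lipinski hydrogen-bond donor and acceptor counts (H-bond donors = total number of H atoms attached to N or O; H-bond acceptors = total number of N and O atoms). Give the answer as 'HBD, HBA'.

2, 1

Donors: find every N or O and count the H atoms it carries.
  atom 5 (N): bond orders sum to 1 → 2 H
Lipinski HBD = 2.
Acceptors: N atoms = 1, O atoms = 0 → HBA = 1.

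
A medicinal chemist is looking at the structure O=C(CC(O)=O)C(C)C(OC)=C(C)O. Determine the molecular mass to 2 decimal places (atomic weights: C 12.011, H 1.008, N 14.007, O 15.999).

202.21 g/mol

First, the molecular formula is C9H14O5 (counting implicit H from valence).
  C: 9 × 12.011 = 108.099
  H: 14 × 1.008 = 14.112
  O: 5 × 15.999 = 79.995
Sum: 9×12.011 + 14×1.008 + 5×15.999 = 202.206 → 202.21 g/mol.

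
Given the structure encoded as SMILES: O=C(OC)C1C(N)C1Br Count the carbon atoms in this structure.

5

Count every carbon token in the SMILES (each C, including those in ring-closure positions and inside branches).
Carbon count: 5.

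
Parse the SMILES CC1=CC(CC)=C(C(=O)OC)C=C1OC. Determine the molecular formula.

Walk through each heavy atom and fill implicit hydrogens from standard valence (C 4, N 3, O 2, S 2, halogen 1):
  atom 1: C, bond orders sum to 1 (valence 4) → 3 H
  atom 2: C, bond orders sum to 4 (valence 4) → 0 H
  atom 3: C, bond orders sum to 3 (valence 4) → 1 H
  atom 4: C, bond orders sum to 4 (valence 4) → 0 H
  atom 5: C, bond orders sum to 2 (valence 4) → 2 H
  atom 6: C, bond orders sum to 1 (valence 4) → 3 H
  atom 7: C, bond orders sum to 4 (valence 4) → 0 H
  atom 8: C, bond orders sum to 4 (valence 4) → 0 H
  atom 9: O, bond orders sum to 2 (valence 2) → 0 H
  atom 10: O, bond orders sum to 2 (valence 2) → 0 H
  atom 11: C, bond orders sum to 1 (valence 4) → 3 H
  atom 12: C, bond orders sum to 3 (valence 4) → 1 H
  atom 13: C, bond orders sum to 4 (valence 4) → 0 H
  atom 14: O, bond orders sum to 2 (valence 2) → 0 H
  atom 15: C, bond orders sum to 1 (valence 4) → 3 H
Totals → C:12, H:16, O:3.

C12H16O3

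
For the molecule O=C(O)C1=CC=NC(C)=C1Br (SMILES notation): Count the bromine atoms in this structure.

1

Scan the SMILES for Br atoms (remember two-letter symbols like Cl and Br are single atoms).
Bromine count: 1.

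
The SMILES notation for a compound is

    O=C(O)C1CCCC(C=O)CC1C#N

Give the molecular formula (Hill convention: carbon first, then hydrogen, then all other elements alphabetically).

C10H13NO3

Walk through each heavy atom and fill implicit hydrogens from standard valence (C 4, N 3, O 2, S 2, halogen 1):
  atom 1: O, bond orders sum to 2 (valence 2) → 0 H
  atom 2: C, bond orders sum to 4 (valence 4) → 0 H
  atom 3: O, bond orders sum to 1 (valence 2) → 1 H
  atom 4: C, bond orders sum to 3 (valence 4) → 1 H
  atom 5: C, bond orders sum to 2 (valence 4) → 2 H
  atom 6: C, bond orders sum to 2 (valence 4) → 2 H
  atom 7: C, bond orders sum to 2 (valence 4) → 2 H
  atom 8: C, bond orders sum to 3 (valence 4) → 1 H
  atom 9: C, bond orders sum to 3 (valence 4) → 1 H
  atom 10: O, bond orders sum to 2 (valence 2) → 0 H
  atom 11: C, bond orders sum to 2 (valence 4) → 2 H
  atom 12: C, bond orders sum to 3 (valence 4) → 1 H
  atom 13: C, bond orders sum to 4 (valence 4) → 0 H
  atom 14: N, bond orders sum to 3 (valence 3) → 0 H
Totals → C:10, H:13, N:1, O:3.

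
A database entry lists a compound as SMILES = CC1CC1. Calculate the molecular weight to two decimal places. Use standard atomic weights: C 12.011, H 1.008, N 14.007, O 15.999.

First, the molecular formula is C4H8 (counting implicit H from valence).
  C: 4 × 12.011 = 48.044
  H: 8 × 1.008 = 8.064
Sum: 4×12.011 + 8×1.008 = 56.108 → 56.11 g/mol.

56.11 g/mol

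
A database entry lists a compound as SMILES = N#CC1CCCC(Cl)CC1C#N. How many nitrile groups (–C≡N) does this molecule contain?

2

The nitrile motif appears at heavy-atom positions 2, 11 in the SMILES.
Nitrile count: 2.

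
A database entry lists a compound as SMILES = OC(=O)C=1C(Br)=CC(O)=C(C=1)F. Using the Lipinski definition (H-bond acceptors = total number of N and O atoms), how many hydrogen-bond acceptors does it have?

3

N atoms: 0; O atoms: 3.
Lipinski HBA = 0 + 3 = 3.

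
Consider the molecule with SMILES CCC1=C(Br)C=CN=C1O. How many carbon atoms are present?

Count every carbon token in the SMILES (each C, including those in ring-closure positions and inside branches).
Carbon count: 7.

7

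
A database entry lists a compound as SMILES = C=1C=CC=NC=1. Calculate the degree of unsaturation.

4

Degree of unsaturation = (number of rings) + (number of π bonds).
Ring closures in the SMILES: 1.
π bonds: 3 double bonds (each 1 DoU) → 3 DoU from unsaturation.
Total DoU = 1 + 3 = 4.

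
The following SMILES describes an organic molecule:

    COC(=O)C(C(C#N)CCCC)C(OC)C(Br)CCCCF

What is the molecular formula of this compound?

C16H27BrFNO3

Walk through each heavy atom and fill implicit hydrogens from standard valence (C 4, N 3, O 2, S 2, halogen 1):
  atom 1: C, bond orders sum to 1 (valence 4) → 3 H
  atom 2: O, bond orders sum to 2 (valence 2) → 0 H
  atom 3: C, bond orders sum to 4 (valence 4) → 0 H
  atom 4: O, bond orders sum to 2 (valence 2) → 0 H
  atom 5: C, bond orders sum to 3 (valence 4) → 1 H
  atom 6: C, bond orders sum to 3 (valence 4) → 1 H
  atom 7: C, bond orders sum to 4 (valence 4) → 0 H
  atom 8: N, bond orders sum to 3 (valence 3) → 0 H
  atom 9: C, bond orders sum to 2 (valence 4) → 2 H
  atom 10: C, bond orders sum to 2 (valence 4) → 2 H
  atom 11: C, bond orders sum to 2 (valence 4) → 2 H
  atom 12: C, bond orders sum to 1 (valence 4) → 3 H
  atom 13: C, bond orders sum to 3 (valence 4) → 1 H
  atom 14: O, bond orders sum to 2 (valence 2) → 0 H
  atom 15: C, bond orders sum to 1 (valence 4) → 3 H
  atom 16: C, bond orders sum to 3 (valence 4) → 1 H
  atom 17: Br (halogen, monovalent) → 0 H
  atom 18: C, bond orders sum to 2 (valence 4) → 2 H
  atom 19: C, bond orders sum to 2 (valence 4) → 2 H
  atom 20: C, bond orders sum to 2 (valence 4) → 2 H
  atom 21: C, bond orders sum to 2 (valence 4) → 2 H
  atom 22: F (halogen, monovalent) → 0 H
Totals → C:16, H:27, Br:1, F:1, N:1, O:3.
In Hill order: C16H27BrFNO3.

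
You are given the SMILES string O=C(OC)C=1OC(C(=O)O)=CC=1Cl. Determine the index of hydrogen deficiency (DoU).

5

Molecular formula: C7H5ClO5.
DoU = (2C + 2 + N − H − X) / 2, where X is the halogen count and O/S are ignored.
    = (2·7 + 2 + 0 − 5 − 1) / 2 = 10 / 2 = 5.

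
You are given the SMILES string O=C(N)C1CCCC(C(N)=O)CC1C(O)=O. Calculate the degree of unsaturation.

Degree of unsaturation = (number of rings) + (number of π bonds).
Ring closures in the SMILES: 1.
π bonds: 3 double bonds (each 1 DoU) → 3 DoU from unsaturation.
Total DoU = 1 + 3 = 4.

4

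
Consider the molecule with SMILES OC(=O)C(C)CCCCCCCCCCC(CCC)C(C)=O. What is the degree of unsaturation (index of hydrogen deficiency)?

2

Molecular formula: C19H36O3.
DoU = (2C + 2 + N − H − X) / 2, where X is the halogen count and O/S are ignored.
    = (2·19 + 2 + 0 − 36 − 0) / 2 = 4 / 2 = 2.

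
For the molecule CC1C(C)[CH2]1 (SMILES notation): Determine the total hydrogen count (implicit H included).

Walk through each heavy atom and fill implicit hydrogens from standard valence (C 4, N 3, O 2, S 2, halogen 1):
  atom 1: C, bond orders sum to 1 (valence 4) → 3 H
  atom 2: C, bond orders sum to 3 (valence 4) → 1 H
  atom 3: C, bond orders sum to 3 (valence 4) → 1 H
  atom 4: C, bond orders sum to 1 (valence 4) → 3 H
  atom 5: C with explicit H count 2
Total hydrogens: 10.

10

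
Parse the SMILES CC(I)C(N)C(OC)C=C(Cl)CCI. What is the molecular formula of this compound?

Walk through each heavy atom and fill implicit hydrogens from standard valence (C 4, N 3, O 2, S 2, halogen 1):
  atom 1: C, bond orders sum to 1 (valence 4) → 3 H
  atom 2: C, bond orders sum to 3 (valence 4) → 1 H
  atom 3: I (halogen, monovalent) → 0 H
  atom 4: C, bond orders sum to 3 (valence 4) → 1 H
  atom 5: N, bond orders sum to 1 (valence 3) → 2 H
  atom 6: C, bond orders sum to 3 (valence 4) → 1 H
  atom 7: O, bond orders sum to 2 (valence 2) → 0 H
  atom 8: C, bond orders sum to 1 (valence 4) → 3 H
  atom 9: C, bond orders sum to 3 (valence 4) → 1 H
  atom 10: C, bond orders sum to 4 (valence 4) → 0 H
  atom 11: Cl (halogen, monovalent) → 0 H
  atom 12: C, bond orders sum to 2 (valence 4) → 2 H
  atom 13: C, bond orders sum to 2 (valence 4) → 2 H
  atom 14: I (halogen, monovalent) → 0 H
Totals → C:9, H:16, Cl:1, I:2, N:1, O:1.

C9H16ClI2NO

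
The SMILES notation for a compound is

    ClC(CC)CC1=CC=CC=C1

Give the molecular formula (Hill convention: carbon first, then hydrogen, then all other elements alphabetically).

C10H13Cl

Walk through each heavy atom and fill implicit hydrogens from standard valence (C 4, N 3, O 2, S 2, halogen 1):
  atom 1: Cl (halogen, monovalent) → 0 H
  atom 2: C, bond orders sum to 3 (valence 4) → 1 H
  atom 3: C, bond orders sum to 2 (valence 4) → 2 H
  atom 4: C, bond orders sum to 1 (valence 4) → 3 H
  atom 5: C, bond orders sum to 2 (valence 4) → 2 H
  atom 6: C, bond orders sum to 4 (valence 4) → 0 H
  atom 7: C, bond orders sum to 3 (valence 4) → 1 H
  atom 8: C, bond orders sum to 3 (valence 4) → 1 H
  atom 9: C, bond orders sum to 3 (valence 4) → 1 H
  atom 10: C, bond orders sum to 3 (valence 4) → 1 H
  atom 11: C, bond orders sum to 3 (valence 4) → 1 H
Totals → C:10, H:13, Cl:1.
In Hill order: C10H13Cl.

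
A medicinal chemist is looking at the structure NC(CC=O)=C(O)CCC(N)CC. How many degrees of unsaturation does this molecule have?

2

Molecular formula: C9H18N2O2.
DoU = (2C + 2 + N − H − X) / 2, where X is the halogen count and O/S are ignored.
    = (2·9 + 2 + 2 − 18 − 0) / 2 = 4 / 2 = 2.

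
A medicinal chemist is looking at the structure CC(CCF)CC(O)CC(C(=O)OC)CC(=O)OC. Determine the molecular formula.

C13H23FO5

Walk through each heavy atom and fill implicit hydrogens from standard valence (C 4, N 3, O 2, S 2, halogen 1):
  atom 1: C, bond orders sum to 1 (valence 4) → 3 H
  atom 2: C, bond orders sum to 3 (valence 4) → 1 H
  atom 3: C, bond orders sum to 2 (valence 4) → 2 H
  atom 4: C, bond orders sum to 2 (valence 4) → 2 H
  atom 5: F (halogen, monovalent) → 0 H
  atom 6: C, bond orders sum to 2 (valence 4) → 2 H
  atom 7: C, bond orders sum to 3 (valence 4) → 1 H
  atom 8: O, bond orders sum to 1 (valence 2) → 1 H
  atom 9: C, bond orders sum to 2 (valence 4) → 2 H
  atom 10: C, bond orders sum to 3 (valence 4) → 1 H
  atom 11: C, bond orders sum to 4 (valence 4) → 0 H
  atom 12: O, bond orders sum to 2 (valence 2) → 0 H
  atom 13: O, bond orders sum to 2 (valence 2) → 0 H
  atom 14: C, bond orders sum to 1 (valence 4) → 3 H
  atom 15: C, bond orders sum to 2 (valence 4) → 2 H
  atom 16: C, bond orders sum to 4 (valence 4) → 0 H
  atom 17: O, bond orders sum to 2 (valence 2) → 0 H
  atom 18: O, bond orders sum to 2 (valence 2) → 0 H
  atom 19: C, bond orders sum to 1 (valence 4) → 3 H
Totals → C:13, H:23, F:1, O:5.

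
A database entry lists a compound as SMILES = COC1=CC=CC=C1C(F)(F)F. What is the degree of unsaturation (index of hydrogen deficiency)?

4

Molecular formula: C8H7F3O.
DoU = (2C + 2 + N − H − X) / 2, where X is the halogen count and O/S are ignored.
    = (2·8 + 2 + 0 − 7 − 3) / 2 = 8 / 2 = 4.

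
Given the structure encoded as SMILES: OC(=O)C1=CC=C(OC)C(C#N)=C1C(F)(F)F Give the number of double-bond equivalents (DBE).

7

Degree of unsaturation = (number of rings) + (number of π bonds).
Ring closures in the SMILES: 1.
π bonds: 4 double bonds (each 1 DoU), 1 triple bond (each 2 DoU) → 6 DoU from unsaturation.
Total DoU = 1 + 6 = 7.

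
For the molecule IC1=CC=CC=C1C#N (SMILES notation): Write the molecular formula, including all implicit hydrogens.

C7H4IN

Walk through each heavy atom and fill implicit hydrogens from standard valence (C 4, N 3, O 2, S 2, halogen 1):
  atom 1: I (halogen, monovalent) → 0 H
  atom 2: C, bond orders sum to 4 (valence 4) → 0 H
  atom 3: C, bond orders sum to 3 (valence 4) → 1 H
  atom 4: C, bond orders sum to 3 (valence 4) → 1 H
  atom 5: C, bond orders sum to 3 (valence 4) → 1 H
  atom 6: C, bond orders sum to 3 (valence 4) → 1 H
  atom 7: C, bond orders sum to 4 (valence 4) → 0 H
  atom 8: C, bond orders sum to 4 (valence 4) → 0 H
  atom 9: N, bond orders sum to 3 (valence 3) → 0 H
Totals → C:7, H:4, I:1, N:1.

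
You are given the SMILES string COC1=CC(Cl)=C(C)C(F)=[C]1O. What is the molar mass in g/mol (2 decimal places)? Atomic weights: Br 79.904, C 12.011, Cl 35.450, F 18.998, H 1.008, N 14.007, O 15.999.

190.60 g/mol

First, the molecular formula is C8H8ClFO2 (counting implicit H from valence).
  C: 8 × 12.011 = 96.088
  Cl: 1 × 35.450 = 35.450
  F: 1 × 18.998 = 18.998
  H: 8 × 1.008 = 8.064
  O: 2 × 15.999 = 31.998
Sum: 8×12.011 + 1×35.450 + 1×18.998 + 8×1.008 + 2×15.999 = 190.598 → 190.60 g/mol.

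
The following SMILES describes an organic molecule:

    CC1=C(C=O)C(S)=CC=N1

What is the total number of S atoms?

1

Scan the SMILES for S atoms (remember two-letter symbols like Cl and Br are single atoms).
Sulfur count: 1.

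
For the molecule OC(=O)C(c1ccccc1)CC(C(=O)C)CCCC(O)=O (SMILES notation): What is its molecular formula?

Walk through each heavy atom and fill implicit hydrogens from standard valence (C 4, N 3, O 2, S 2, halogen 1); for lowercase aromatic atoms, an aromatic c carries 1 H when it has two neighbours and 0 H with three, and aromatic n carries 0 H:
  atom 1: O, bond orders sum to 1 (valence 2) → 1 H
  atom 2: C, bond orders sum to 4 (valence 4) → 0 H
  atom 3: O, bond orders sum to 2 (valence 2) → 0 H
  atom 4: C, bond orders sum to 3 (valence 4) → 1 H
  atom 5: aromatic c, 3 neighbours → 0 H
  atom 6: aromatic c, 2 neighbours → 1 H
  atom 7: aromatic c, 2 neighbours → 1 H
  atom 8: aromatic c, 2 neighbours → 1 H
  atom 9: aromatic c, 2 neighbours → 1 H
  atom 10: aromatic c, 2 neighbours → 1 H
  atom 11: C, bond orders sum to 2 (valence 4) → 2 H
  atom 12: C, bond orders sum to 3 (valence 4) → 1 H
  atom 13: C, bond orders sum to 4 (valence 4) → 0 H
  atom 14: O, bond orders sum to 2 (valence 2) → 0 H
  atom 15: C, bond orders sum to 1 (valence 4) → 3 H
  atom 16: C, bond orders sum to 2 (valence 4) → 2 H
  atom 17: C, bond orders sum to 2 (valence 4) → 2 H
  atom 18: C, bond orders sum to 2 (valence 4) → 2 H
  atom 19: C, bond orders sum to 4 (valence 4) → 0 H
  atom 20: O, bond orders sum to 1 (valence 2) → 1 H
  atom 21: O, bond orders sum to 2 (valence 2) → 0 H
Totals → C:16, H:20, O:5.
In Hill order: C16H20O5.

C16H20O5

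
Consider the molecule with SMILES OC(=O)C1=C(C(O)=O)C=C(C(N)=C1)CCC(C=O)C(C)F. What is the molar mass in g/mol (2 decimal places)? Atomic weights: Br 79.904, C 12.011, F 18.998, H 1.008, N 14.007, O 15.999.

297.28 g/mol

First, the molecular formula is C14H16FNO5 (counting implicit H from valence).
  C: 14 × 12.011 = 168.154
  F: 1 × 18.998 = 18.998
  H: 16 × 1.008 = 16.128
  N: 1 × 14.007 = 14.007
  O: 5 × 15.999 = 79.995
Sum: 14×12.011 + 1×18.998 + 16×1.008 + 1×14.007 + 5×15.999 = 297.282 → 297.28 g/mol.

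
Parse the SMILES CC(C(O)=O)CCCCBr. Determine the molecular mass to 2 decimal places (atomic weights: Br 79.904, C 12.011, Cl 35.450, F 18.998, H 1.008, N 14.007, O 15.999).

First, the molecular formula is C7H13BrO2 (counting implicit H from valence).
  Br: 1 × 79.904 = 79.904
  C: 7 × 12.011 = 84.077
  H: 13 × 1.008 = 13.104
  O: 2 × 15.999 = 31.998
Sum: 1×79.904 + 7×12.011 + 13×1.008 + 2×15.999 = 209.083 → 209.08 g/mol.

209.08 g/mol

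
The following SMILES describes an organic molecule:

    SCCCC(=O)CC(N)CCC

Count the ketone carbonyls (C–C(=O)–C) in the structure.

1

The ketone motif appears at heavy-atom position 5 in the SMILES.
Other groups present: 1 primary amine, 1 thiol.
Ketone count: 1.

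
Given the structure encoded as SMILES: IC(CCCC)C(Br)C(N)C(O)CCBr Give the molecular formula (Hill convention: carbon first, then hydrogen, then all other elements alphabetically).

C10H20Br2INO

Walk through each heavy atom and fill implicit hydrogens from standard valence (C 4, N 3, O 2, S 2, halogen 1):
  atom 1: I (halogen, monovalent) → 0 H
  atom 2: C, bond orders sum to 3 (valence 4) → 1 H
  atom 3: C, bond orders sum to 2 (valence 4) → 2 H
  atom 4: C, bond orders sum to 2 (valence 4) → 2 H
  atom 5: C, bond orders sum to 2 (valence 4) → 2 H
  atom 6: C, bond orders sum to 1 (valence 4) → 3 H
  atom 7: C, bond orders sum to 3 (valence 4) → 1 H
  atom 8: Br (halogen, monovalent) → 0 H
  atom 9: C, bond orders sum to 3 (valence 4) → 1 H
  atom 10: N, bond orders sum to 1 (valence 3) → 2 H
  atom 11: C, bond orders sum to 3 (valence 4) → 1 H
  atom 12: O, bond orders sum to 1 (valence 2) → 1 H
  atom 13: C, bond orders sum to 2 (valence 4) → 2 H
  atom 14: C, bond orders sum to 2 (valence 4) → 2 H
  atom 15: Br (halogen, monovalent) → 0 H
Totals → C:10, H:20, Br:2, I:1, N:1, O:1.
In Hill order: C10H20Br2INO.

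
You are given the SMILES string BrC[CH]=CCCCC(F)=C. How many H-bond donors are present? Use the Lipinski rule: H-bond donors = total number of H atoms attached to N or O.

0

Donors: find every N or O and count the H atoms it carries.
  (no N or O atoms present)
Lipinski HBD = 0.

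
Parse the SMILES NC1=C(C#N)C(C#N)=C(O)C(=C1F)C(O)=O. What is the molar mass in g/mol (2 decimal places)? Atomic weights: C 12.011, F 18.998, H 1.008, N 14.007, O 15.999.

221.15 g/mol

First, the molecular formula is C9H4FN3O3 (counting implicit H from valence).
  C: 9 × 12.011 = 108.099
  F: 1 × 18.998 = 18.998
  H: 4 × 1.008 = 4.032
  N: 3 × 14.007 = 42.021
  O: 3 × 15.999 = 47.997
Sum: 9×12.011 + 1×18.998 + 4×1.008 + 3×14.007 + 3×15.999 = 221.147 → 221.15 g/mol.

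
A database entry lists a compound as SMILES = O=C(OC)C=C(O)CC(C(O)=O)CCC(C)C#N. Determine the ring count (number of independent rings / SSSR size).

0

In SMILES, each pair of matching ring-closure digits denotes one ring-closing bond; the number of such bonds equals the number of independent rings.
Ring-closure bonds here: 0.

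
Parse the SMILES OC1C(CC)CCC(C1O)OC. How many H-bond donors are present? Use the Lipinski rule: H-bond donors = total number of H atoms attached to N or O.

Donors: find every N or O and count the H atoms it carries.
  atom 1 (O): bond orders sum to 1 → 1 H
  atom 10 (O): bond orders sum to 1 → 1 H
  atom 11 (O): bond orders sum to 2 → 0 H
Lipinski HBD = 2.

2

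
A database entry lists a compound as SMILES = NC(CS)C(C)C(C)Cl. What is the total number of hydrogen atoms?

14

Walk through each heavy atom and fill implicit hydrogens from standard valence (C 4, N 3, O 2, S 2, halogen 1):
  atom 1: N, bond orders sum to 1 (valence 3) → 2 H
  atom 2: C, bond orders sum to 3 (valence 4) → 1 H
  atom 3: C, bond orders sum to 2 (valence 4) → 2 H
  atom 4: S, bond orders sum to 1 (valence 2) → 1 H
  atom 5: C, bond orders sum to 3 (valence 4) → 1 H
  atom 6: C, bond orders sum to 1 (valence 4) → 3 H
  atom 7: C, bond orders sum to 3 (valence 4) → 1 H
  atom 8: C, bond orders sum to 1 (valence 4) → 3 H
  atom 9: Cl (halogen, monovalent) → 0 H
Total hydrogens: 14.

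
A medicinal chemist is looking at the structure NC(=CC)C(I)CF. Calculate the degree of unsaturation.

1

Molecular formula: C5H9FIN.
DoU = (2C + 2 + N − H − X) / 2, where X is the halogen count and O/S are ignored.
    = (2·5 + 2 + 1 − 9 − 2) / 2 = 2 / 2 = 1.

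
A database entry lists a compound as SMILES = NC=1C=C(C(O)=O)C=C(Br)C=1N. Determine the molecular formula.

Walk through each heavy atom and fill implicit hydrogens from standard valence (C 4, N 3, O 2, S 2, halogen 1):
  atom 1: N, bond orders sum to 1 (valence 3) → 2 H
  atom 2: C, bond orders sum to 4 (valence 4) → 0 H
  atom 3: C, bond orders sum to 3 (valence 4) → 1 H
  atom 4: C, bond orders sum to 4 (valence 4) → 0 H
  atom 5: C, bond orders sum to 4 (valence 4) → 0 H
  atom 6: O, bond orders sum to 1 (valence 2) → 1 H
  atom 7: O, bond orders sum to 2 (valence 2) → 0 H
  atom 8: C, bond orders sum to 3 (valence 4) → 1 H
  atom 9: C, bond orders sum to 4 (valence 4) → 0 H
  atom 10: Br (halogen, monovalent) → 0 H
  atom 11: C, bond orders sum to 4 (valence 4) → 0 H
  atom 12: N, bond orders sum to 1 (valence 3) → 2 H
Totals → C:7, H:7, Br:1, N:2, O:2.
In Hill order: C7H7BrN2O2.

C7H7BrN2O2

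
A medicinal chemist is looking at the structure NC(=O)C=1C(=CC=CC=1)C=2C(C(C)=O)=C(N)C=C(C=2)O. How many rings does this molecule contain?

2

In SMILES, each pair of matching ring-closure digits denotes one ring-closing bond; the number of such bonds equals the number of independent rings.
Ring-closure bonds here: 2.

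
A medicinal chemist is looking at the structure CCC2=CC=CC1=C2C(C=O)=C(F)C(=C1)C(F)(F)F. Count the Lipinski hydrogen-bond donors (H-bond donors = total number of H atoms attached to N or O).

Donors: find every N or O and count the H atoms it carries.
  atom 11 (O): bond orders sum to 2 → 0 H
Lipinski HBD = 0.

0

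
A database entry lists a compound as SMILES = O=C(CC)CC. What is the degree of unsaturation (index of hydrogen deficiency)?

Molecular formula: C5H10O.
DoU = (2C + 2 + N − H − X) / 2, where X is the halogen count and O/S are ignored.
    = (2·5 + 2 + 0 − 10 − 0) / 2 = 2 / 2 = 1.

1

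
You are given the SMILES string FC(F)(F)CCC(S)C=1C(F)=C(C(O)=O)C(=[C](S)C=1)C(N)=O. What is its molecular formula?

C12H11F4NO3S2

Walk through each heavy atom and fill implicit hydrogens from standard valence (C 4, N 3, O 2, S 2, halogen 1):
  atom 1: F (halogen, monovalent) → 0 H
  atom 2: C, bond orders sum to 4 (valence 4) → 0 H
  atom 3: F (halogen, monovalent) → 0 H
  atom 4: F (halogen, monovalent) → 0 H
  atom 5: C, bond orders sum to 2 (valence 4) → 2 H
  atom 6: C, bond orders sum to 2 (valence 4) → 2 H
  atom 7: C, bond orders sum to 3 (valence 4) → 1 H
  atom 8: S, bond orders sum to 1 (valence 2) → 1 H
  atom 9: C, bond orders sum to 4 (valence 4) → 0 H
  atom 10: C, bond orders sum to 4 (valence 4) → 0 H
  atom 11: F (halogen, monovalent) → 0 H
  atom 12: C, bond orders sum to 4 (valence 4) → 0 H
  atom 13: C, bond orders sum to 4 (valence 4) → 0 H
  atom 14: O, bond orders sum to 1 (valence 2) → 1 H
  atom 15: O, bond orders sum to 2 (valence 2) → 0 H
  atom 16: C, bond orders sum to 4 (valence 4) → 0 H
  atom 17: C with explicit H count 0
  atom 18: S, bond orders sum to 1 (valence 2) → 1 H
  atom 19: C, bond orders sum to 3 (valence 4) → 1 H
  atom 20: C, bond orders sum to 4 (valence 4) → 0 H
  atom 21: N, bond orders sum to 1 (valence 3) → 2 H
  atom 22: O, bond orders sum to 2 (valence 2) → 0 H
Totals → C:12, H:11, F:4, N:1, O:3, S:2.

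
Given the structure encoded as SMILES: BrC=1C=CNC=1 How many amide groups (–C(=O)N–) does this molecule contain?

Scan the SMILES for the amide motif — none present.

0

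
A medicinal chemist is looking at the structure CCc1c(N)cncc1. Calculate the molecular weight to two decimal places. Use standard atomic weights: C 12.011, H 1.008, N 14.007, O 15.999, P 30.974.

122.17 g/mol

First, the molecular formula is C7H10N2 (counting implicit H from valence).
  C: 7 × 12.011 = 84.077
  H: 10 × 1.008 = 10.080
  N: 2 × 14.007 = 28.014
Sum: 7×12.011 + 10×1.008 + 2×14.007 = 122.171 → 122.17 g/mol.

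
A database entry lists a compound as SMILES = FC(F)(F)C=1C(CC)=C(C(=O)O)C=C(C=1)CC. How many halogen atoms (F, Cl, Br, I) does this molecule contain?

Halogen atoms appear at heavy-atom positions 1, 3, 4 (3×F).
Other groups present: 1 carboxylic acid.
Halogen count: 3.

3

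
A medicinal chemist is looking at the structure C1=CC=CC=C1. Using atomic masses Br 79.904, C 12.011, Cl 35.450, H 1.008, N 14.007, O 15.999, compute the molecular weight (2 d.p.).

78.11 g/mol

First, the molecular formula is C6H6 (counting implicit H from valence).
  C: 6 × 12.011 = 72.066
  H: 6 × 1.008 = 6.048
Sum: 6×12.011 + 6×1.008 = 78.114 → 78.11 g/mol.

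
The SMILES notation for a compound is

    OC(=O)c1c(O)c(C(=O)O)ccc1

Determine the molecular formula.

C8H6O5

Walk through each heavy atom and fill implicit hydrogens from standard valence (C 4, N 3, O 2, S 2, halogen 1); for lowercase aromatic atoms, an aromatic c carries 1 H when it has two neighbours and 0 H with three, and aromatic n carries 0 H:
  atom 1: O, bond orders sum to 1 (valence 2) → 1 H
  atom 2: C, bond orders sum to 4 (valence 4) → 0 H
  atom 3: O, bond orders sum to 2 (valence 2) → 0 H
  atom 4: aromatic c, 3 neighbours → 0 H
  atom 5: aromatic c, 3 neighbours → 0 H
  atom 6: O, bond orders sum to 1 (valence 2) → 1 H
  atom 7: aromatic c, 3 neighbours → 0 H
  atom 8: C, bond orders sum to 4 (valence 4) → 0 H
  atom 9: O, bond orders sum to 2 (valence 2) → 0 H
  atom 10: O, bond orders sum to 1 (valence 2) → 1 H
  atom 11: aromatic c, 2 neighbours → 1 H
  atom 12: aromatic c, 2 neighbours → 1 H
  atom 13: aromatic c, 2 neighbours → 1 H
Totals → C:8, H:6, O:5.
In Hill order: C8H6O5.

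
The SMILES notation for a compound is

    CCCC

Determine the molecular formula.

C4H10

Walk through each heavy atom and fill implicit hydrogens from standard valence (C 4, N 3, O 2, S 2, halogen 1):
  atom 1: C, bond orders sum to 1 (valence 4) → 3 H
  atom 2: C, bond orders sum to 2 (valence 4) → 2 H
  atom 3: C, bond orders sum to 2 (valence 4) → 2 H
  atom 4: C, bond orders sum to 1 (valence 4) → 3 H
Totals → C:4, H:10.
In Hill order: C4H10.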